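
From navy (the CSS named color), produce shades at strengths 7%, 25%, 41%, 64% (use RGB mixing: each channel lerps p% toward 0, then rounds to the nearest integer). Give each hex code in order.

CSS navy is rgb(0, 0, 128).
7%: (0→0, 0→0, 128 − 8.96 = 119.04→119) → #000077
25%: (0→0, 0→0, 128 − 32 = 96→96) → #000060
41%: (0→0, 0→0, 128 − 52.48 = 75.52→76) → #00004C
64%: (0→0, 0→0, 128 − 81.92 = 46.08→46) → #00002E

#000077, #000060, #00004C, #00002E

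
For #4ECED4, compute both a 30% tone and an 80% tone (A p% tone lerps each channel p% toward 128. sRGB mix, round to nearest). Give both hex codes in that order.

#4ECED4 is rgb(78, 206, 212).
30% tone:
  R: 78 + 15 = 93 → 93
  G: 206 − 23.4 = 182.6 → 183
  B: 212 + 0.3×(128−212) = 212 − 25.2 = 186.8 → 187
  → #5DB7BB
80% tone:
  R: 78 + 40 = 118 → 118
  G: 206 + 0.8×(128−206) = 206 − 62.4 = 143.6 → 144
  B: 212 + 0.8×(128−212) = 212 − 67.2 = 144.8 → 145
  → #769091

#5DB7BB, #769091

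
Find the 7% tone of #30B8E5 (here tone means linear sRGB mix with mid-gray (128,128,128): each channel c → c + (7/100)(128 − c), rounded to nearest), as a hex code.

#30B8E5 is rgb(48, 184, 229).
A 7% tone moves each channel 7% toward 128:
  R: 48 + 0.07×(128−48) = 48 + 5.6 = 53.6 → 54
  G: 184 − 3.92 = 180.08 → 180
  B: 229 + 0.07×(128−229) = 229 − 7.07 = 221.93 → 222
rgb(54, 180, 222) = #36B4DE.

#36B4DE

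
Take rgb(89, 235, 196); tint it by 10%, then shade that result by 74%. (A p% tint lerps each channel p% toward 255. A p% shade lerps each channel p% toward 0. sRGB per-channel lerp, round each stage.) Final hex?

Per channel, c → c + 0.1(255 − c):
  R: 89 + 0.1×(255−89) = 89 + 16.6 = 105.6 → 106
  G: 235 + 0.1×(255−235) = 235 + 2 = 237 → 237
  B: 196 + 5.9 = 201.9 → 202
After the tint: rgb(106, 237, 202) = #6AEDCA.
Per channel, c → c + 0.74(0 − c):
  R: 106 + 0.74×(0−106) = 106 − 78.44 = 27.56 → 28
  G: 237 + 0.74×(0−237) = 237 − 175.38 = 61.62 → 62
  B: 202 − 149.48 = 52.52 → 53
rgb(28, 62, 53) = #1C3E35.

#1C3E35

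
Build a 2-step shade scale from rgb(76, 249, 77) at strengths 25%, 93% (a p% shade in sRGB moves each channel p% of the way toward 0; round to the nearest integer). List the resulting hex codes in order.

25%: (76 − 19 = 57→57, 249 − 62.25 = 186.75→187, 77 − 19.25 = 57.75→58) → #39BB3A
93%: (76 − 70.68 = 5.32→5, 249 − 231.57 = 17.43→17, 77 − 71.61 = 5.39→5) → #051105

#39BB3A, #051105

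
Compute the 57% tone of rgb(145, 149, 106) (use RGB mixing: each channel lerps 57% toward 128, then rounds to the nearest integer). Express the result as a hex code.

A 57% tone moves each channel 57% toward 128:
  R: 145 + 0.57×(128−145) = 145 − 9.69 = 135.31 → 135
  G: 149 − 11.97 = 137.03 → 137
  B: 106 + 12.54 = 118.54 → 119
rgb(135, 137, 119) = #878977.

#878977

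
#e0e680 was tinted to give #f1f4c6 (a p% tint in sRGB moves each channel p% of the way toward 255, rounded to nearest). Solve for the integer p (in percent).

#e0e680 is rgb(224, 230, 128); #f1f4c6 is rgb(241, 244, 198).
On the B channel (widest range): 198 ≈ 128 + (p/100)(255 − 128), so p ≈ 100×(198 − 128)/(255 − 128) = 7000/127 = 55.12.
p = 55 reproduces all three channels after rounding.

55%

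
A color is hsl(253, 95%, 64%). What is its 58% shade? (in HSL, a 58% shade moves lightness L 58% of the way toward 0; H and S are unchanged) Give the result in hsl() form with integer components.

L moves 58% from 64 toward 0: 64 − 37.12 = 26.88 → 27.
H and S are unchanged.

hsl(253, 95%, 27%)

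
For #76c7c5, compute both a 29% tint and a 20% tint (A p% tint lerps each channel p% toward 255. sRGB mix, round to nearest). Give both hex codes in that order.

#76c7c5 is rgb(118, 199, 197).
29% tint:
  R: 118 + 39.73 = 157.73 → 158
  G: 199 + 16.24 = 215.24 → 215
  B: 197 + 16.82 = 213.82 → 214
  → #9ed7d6
20% tint:
  R: 118 + 0.2×(255−118) = 118 + 27.4 = 145.4 → 145
  G: 199 + 0.2×(255−199) = 199 + 11.2 = 210.2 → 210
  B: 197 + 0.2×(255−197) = 197 + 11.6 = 208.6 → 209
  → #91d2d1

#9ed7d6, #91d2d1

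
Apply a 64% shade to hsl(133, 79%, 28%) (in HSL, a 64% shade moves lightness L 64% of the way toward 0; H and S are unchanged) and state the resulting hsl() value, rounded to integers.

L moves 64% from 28 toward 0: 28 − 17.92 = 10.08 → 10.
H and S are unchanged.

hsl(133, 79%, 10%)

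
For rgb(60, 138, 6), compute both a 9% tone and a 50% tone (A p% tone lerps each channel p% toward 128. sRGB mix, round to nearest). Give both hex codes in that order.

#428911, #5E8543

9% tone:
  R: 60 + 0.09×(128−60) = 60 + 6.12 = 66.12 → 66
  G: 138 + 0.09×(128−138) = 138 − 0.9 = 137.1 → 137
  B: 6 + 10.98 = 16.98 → 17
  → #428911
50% tone:
  R: 60 + 0.5×(128−60) = 60 + 34 = 94 → 94
  G: 138 − 5 = 133 → 133
  B: 6 + 61 = 67 → 67
  → #5E8543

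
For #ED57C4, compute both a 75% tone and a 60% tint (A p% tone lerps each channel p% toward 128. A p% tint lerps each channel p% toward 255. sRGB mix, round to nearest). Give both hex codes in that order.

#9B7691, #F8BCE7

#ED57C4 is rgb(237, 87, 196).
75% tone:
  R: 237 − 81.75 = 155.25 → 155
  G: 87 + 0.75×(128−87) = 87 + 30.75 = 117.75 → 118
  B: 196 + 0.75×(128−196) = 196 − 51 = 145 → 145
  → #9B7691
60% tint:
  R: 237 + 0.6×(255−237) = 237 + 10.8 = 247.8 → 248
  G: 87 + 0.6×(255−87) = 87 + 100.8 = 187.8 → 188
  B: 196 + 0.6×(255−196) = 196 + 35.4 = 231.4 → 231
  → #F8BCE7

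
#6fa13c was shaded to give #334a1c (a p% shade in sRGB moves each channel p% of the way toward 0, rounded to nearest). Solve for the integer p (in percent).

54%

#6fa13c is rgb(111, 161, 60); #334a1c is rgb(51, 74, 28).
On the G channel (widest range): 74 ≈ 161 + (p/100)(0 − 161), so p ≈ 100×(74 − 161)/(0 − 161) = -8700/-161 = 54.04.
p = 54 reproduces all three channels after rounding.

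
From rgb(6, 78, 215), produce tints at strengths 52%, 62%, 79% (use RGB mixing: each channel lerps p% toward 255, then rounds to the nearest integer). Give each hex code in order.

#87AAEC, #A0BCF0, #CBDAF7

52%: (6 + 129.48 = 135.48→135, 78 + 92.04 = 170.04→170, 215 + 20.8 = 235.8→236) → #87AAEC
62%: (6 + 154.38 = 160.38→160, 78 + 109.74 = 187.74→188, 215 + 24.8 = 239.8→240) → #A0BCF0
79%: (6 + 196.71 = 202.71→203, 78 + 139.83 = 217.83→218, 215 + 31.6 = 246.6→247) → #CBDAF7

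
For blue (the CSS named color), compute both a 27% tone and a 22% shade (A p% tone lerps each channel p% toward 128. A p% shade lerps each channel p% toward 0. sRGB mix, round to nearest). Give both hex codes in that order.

#2323DD, #0000C7

CSS blue is rgb(0, 0, 255).
27% tone:
  R: 0 + 34.56 = 34.56 → 35
  G: 0 + 34.56 = 34.56 → 35
  B: 255 + 0.27×(128−255) = 255 − 34.29 = 220.71 → 221
  → #2323DD
22% shade:
  R: 0 + 0.22×(0−0) = 0 + 0 = 0 → 0
  G: 0 + 0.22×(0−0) = 0 + 0 = 0 → 0
  B: 255 + 0.22×(0−255) = 255 − 56.1 = 198.9 → 199
  → #0000C7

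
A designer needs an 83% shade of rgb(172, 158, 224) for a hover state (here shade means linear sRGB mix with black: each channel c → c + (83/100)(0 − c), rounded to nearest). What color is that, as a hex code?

#1D1B26

Per channel, c → c + 0.83(0 − c):
  R: 172 − 142.76 = 29.24 → 29
  G: 158 + 0.83×(0−158) = 158 − 131.14 = 26.86 → 27
  B: 224 − 185.92 = 38.08 → 38
rgb(29, 27, 38) = #1D1B26.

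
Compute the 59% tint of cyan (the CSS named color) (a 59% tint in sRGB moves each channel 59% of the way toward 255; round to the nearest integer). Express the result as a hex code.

CSS cyan is rgb(0, 255, 255).
Lerp each channel 59% toward 255:
  R: 0 + 0.59×(255−0) = 0 + 150.45 = 150.45 → 150
  G: 255 + 0 = 255 → 255
  B: 255 + 0.59×(255−255) = 255 + 0 = 255 → 255
rgb(150, 255, 255) = #96ffff.

#96ffff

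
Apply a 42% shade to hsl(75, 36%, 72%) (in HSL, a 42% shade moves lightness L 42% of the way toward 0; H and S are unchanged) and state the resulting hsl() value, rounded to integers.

hsl(75, 36%, 42%)

L moves 42% from 72 toward 0: 72 − 30.24 = 41.76 → 42.
H and S are unchanged.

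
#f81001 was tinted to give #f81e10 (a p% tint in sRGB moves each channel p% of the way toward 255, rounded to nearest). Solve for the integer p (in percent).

#f81001 is rgb(248, 16, 1); #f81e10 is rgb(248, 30, 16).
On the B channel (widest range): 16 ≈ 1 + (p/100)(255 − 1), so p ≈ 100×(16 − 1)/(255 − 1) = 1500/254 = 5.91.
p = 6 reproduces all three channels after rounding.

6%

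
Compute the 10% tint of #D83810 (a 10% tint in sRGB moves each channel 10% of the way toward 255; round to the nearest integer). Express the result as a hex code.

#DC4C28

#D83810 is rgb(216, 56, 16).
Lerp each channel 10% toward 255:
  R: 216 + 3.9 = 219.9 → 220
  G: 56 + 19.9 = 75.9 → 76
  B: 16 + 23.9 = 39.9 → 40
rgb(220, 76, 40) = #DC4C28.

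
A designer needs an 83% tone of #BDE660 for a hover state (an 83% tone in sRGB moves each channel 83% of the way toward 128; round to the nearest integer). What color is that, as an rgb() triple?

rgb(138, 145, 123)

#BDE660 is rgb(189, 230, 96).
Per channel, c → c + 0.83(128 − c):
  R: 189 − 50.63 = 138.37 → 138
  G: 230 + 0.83×(128−230) = 230 − 84.66 = 145.34 → 145
  B: 96 + 0.83×(128−96) = 96 + 26.56 = 122.56 → 123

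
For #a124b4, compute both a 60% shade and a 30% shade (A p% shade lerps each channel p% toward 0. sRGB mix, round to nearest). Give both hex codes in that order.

#400e48, #71197e

#a124b4 is rgb(161, 36, 180).
60% shade:
  R: 161 + 0.6×(0−161) = 161 − 96.6 = 64.4 → 64
  G: 36 + 0.6×(0−36) = 36 − 21.6 = 14.4 → 14
  B: 180 + 0.6×(0−180) = 180 − 108 = 72 → 72
  → #400e48
30% shade:
  R: 161 + 0.3×(0−161) = 161 − 48.3 = 112.7 → 113
  G: 36 + 0.3×(0−36) = 36 − 10.8 = 25.2 → 25
  B: 180 + 0.3×(0−180) = 180 − 54 = 126 → 126
  → #71197e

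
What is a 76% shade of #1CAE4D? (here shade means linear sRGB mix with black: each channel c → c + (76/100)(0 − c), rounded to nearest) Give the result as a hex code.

#072A12

#1CAE4D is rgb(28, 174, 77).
Per channel, c → c + 0.76(0 − c):
  R: 28 − 21.28 = 6.72 → 7
  G: 174 + 0.76×(0−174) = 174 − 132.24 = 41.76 → 42
  B: 77 + 0.76×(0−77) = 77 − 58.52 = 18.48 → 18
rgb(7, 42, 18) = #072A12.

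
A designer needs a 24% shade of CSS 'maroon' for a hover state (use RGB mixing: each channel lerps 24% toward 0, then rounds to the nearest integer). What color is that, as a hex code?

CSS maroon is rgb(128, 0, 0).
A 24% shade moves each channel 24% toward 0:
  R: 128 − 30.72 = 97.28 → 97
  G: 0 + 0.24×(0−0) = 0 + 0 = 0 → 0
  B: 0 + 0.24×(0−0) = 0 + 0 = 0 → 0
rgb(97, 0, 0) = #610000.

#610000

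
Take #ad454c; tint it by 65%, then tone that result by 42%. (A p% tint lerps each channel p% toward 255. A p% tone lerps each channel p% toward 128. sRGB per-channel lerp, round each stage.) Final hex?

#b9a4a5

#ad454c is rgb(173, 69, 76).
Lerp each channel 65% toward 255:
  R: 173 + 53.3 = 226.3 → 226
  G: 69 + 0.65×(255−69) = 69 + 120.9 = 189.9 → 190
  B: 76 + 116.35 = 192.35 → 192
After the tint: rgb(226, 190, 192) = #e2bec0.
Lerp each channel 42% toward 128:
  R: 226 + 0.42×(128−226) = 226 − 41.16 = 184.84 → 185
  G: 190 − 26.04 = 163.96 → 164
  B: 192 + 0.42×(128−192) = 192 − 26.88 = 165.12 → 165
rgb(185, 164, 165) = #b9a4a5.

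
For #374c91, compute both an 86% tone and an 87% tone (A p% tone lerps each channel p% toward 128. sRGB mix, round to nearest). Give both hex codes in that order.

#374c91 is rgb(55, 76, 145).
86% tone:
  R: 55 + 62.78 = 117.78 → 118
  G: 76 + 44.72 = 120.72 → 121
  B: 145 + 0.86×(128−145) = 145 − 14.62 = 130.38 → 130
  → #767982
87% tone:
  R: 55 + 0.87×(128−55) = 55 + 63.51 = 118.51 → 119
  G: 76 + 45.24 = 121.24 → 121
  B: 145 + 0.87×(128−145) = 145 − 14.79 = 130.21 → 130
  → #777982

#767982, #777982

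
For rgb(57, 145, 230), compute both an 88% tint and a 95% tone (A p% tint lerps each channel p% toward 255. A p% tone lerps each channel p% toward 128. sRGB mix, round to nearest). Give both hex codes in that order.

88% tint:
  R: 57 + 0.88×(255−57) = 57 + 174.24 = 231.24 → 231
  G: 145 + 96.8 = 241.8 → 242
  B: 230 + 22 = 252 → 252
  → #E7F2FC
95% tone:
  R: 57 + 67.45 = 124.45 → 124
  G: 145 − 16.15 = 128.85 → 129
  B: 230 − 96.9 = 133.1 → 133
  → #7C8185

#E7F2FC, #7C8185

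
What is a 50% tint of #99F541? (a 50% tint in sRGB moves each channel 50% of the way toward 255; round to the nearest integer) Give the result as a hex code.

#CCFAA0

#99F541 is rgb(153, 245, 65).
Lerp each channel 50% toward 255:
  R: 153 + 51 = 204 → 204
  G: 245 + 5 = 250 → 250
  B: 65 + 0.5×(255−65) = 65 + 95 = 160 → 160
rgb(204, 250, 160) = #CCFAA0.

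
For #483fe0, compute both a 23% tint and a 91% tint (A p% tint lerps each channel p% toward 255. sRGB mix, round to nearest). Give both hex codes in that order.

#483fe0 is rgb(72, 63, 224).
23% tint:
  R: 72 + 0.23×(255−72) = 72 + 42.09 = 114.09 → 114
  G: 63 + 0.23×(255−63) = 63 + 44.16 = 107.16 → 107
  B: 224 + 0.23×(255−224) = 224 + 7.13 = 231.13 → 231
  → #726be7
91% tint:
  R: 72 + 166.53 = 238.53 → 239
  G: 63 + 0.91×(255−63) = 63 + 174.72 = 237.72 → 238
  B: 224 + 0.91×(255−224) = 224 + 28.21 = 252.21 → 252
  → #efeefc

#726be7, #efeefc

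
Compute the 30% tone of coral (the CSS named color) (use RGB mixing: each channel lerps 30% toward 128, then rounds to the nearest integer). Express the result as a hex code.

#D97F5E

CSS coral is rgb(255, 127, 80).
Lerp each channel 30% toward 128:
  R: 255 + 0.3×(128−255) = 255 − 38.1 = 216.9 → 217
  G: 127 + 0.3×(128−127) = 127 + 0.3 = 127.3 → 127
  B: 80 + 0.3×(128−80) = 80 + 14.4 = 94.4 → 94
rgb(217, 127, 94) = #D97F5E.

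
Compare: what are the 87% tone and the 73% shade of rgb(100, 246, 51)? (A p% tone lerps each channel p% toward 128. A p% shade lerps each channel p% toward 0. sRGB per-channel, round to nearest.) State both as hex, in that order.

#7C8F76, #1B420E

87% tone:
  R: 100 + 0.87×(128−100) = 100 + 24.36 = 124.36 → 124
  G: 246 − 102.66 = 143.34 → 143
  B: 51 + 0.87×(128−51) = 51 + 66.99 = 117.99 → 118
  → #7C8F76
73% shade:
  R: 100 + 0.73×(0−100) = 100 − 73 = 27 → 27
  G: 246 + 0.73×(0−246) = 246 − 179.58 = 66.42 → 66
  B: 51 + 0.73×(0−51) = 51 − 37.23 = 13.77 → 14
  → #1B420E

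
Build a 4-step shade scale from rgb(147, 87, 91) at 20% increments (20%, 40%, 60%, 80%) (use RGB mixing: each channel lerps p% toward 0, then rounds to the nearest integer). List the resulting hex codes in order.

20%: (147 − 29.4 = 117.6→118, 87 − 17.4 = 69.6→70, 91 − 18.2 = 72.8→73) → #764649
40%: (147 − 58.8 = 88.2→88, 87 − 34.8 = 52.2→52, 91 − 36.4 = 54.6→55) → #583437
60%: (147 − 88.2 = 58.8→59, 87 − 52.2 = 34.8→35, 91 − 54.6 = 36.4→36) → #3B2324
80%: (147 − 117.6 = 29.4→29, 87 − 69.6 = 17.4→17, 91 − 72.8 = 18.2→18) → #1D1112

#764649, #583437, #3B2324, #1D1112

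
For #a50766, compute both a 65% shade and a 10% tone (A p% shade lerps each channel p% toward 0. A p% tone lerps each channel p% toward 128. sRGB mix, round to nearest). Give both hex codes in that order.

#a50766 is rgb(165, 7, 102).
65% shade:
  R: 165 + 0.65×(0−165) = 165 − 107.25 = 57.75 → 58
  G: 7 − 4.55 = 2.45 → 2
  B: 102 + 0.65×(0−102) = 102 − 66.3 = 35.7 → 36
  → #3a0224
10% tone:
  R: 165 − 3.7 = 161.3 → 161
  G: 7 + 12.1 = 19.1 → 19
  B: 102 + 0.1×(128−102) = 102 + 2.6 = 104.6 → 105
  → #a11369

#3a0224, #a11369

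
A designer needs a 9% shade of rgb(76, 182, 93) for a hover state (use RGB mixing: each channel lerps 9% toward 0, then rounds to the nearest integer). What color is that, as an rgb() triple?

rgb(69, 166, 85)

A 9% shade moves each channel 9% toward 0:
  R: 76 + 0.09×(0−76) = 76 − 6.84 = 69.16 → 69
  G: 182 + 0.09×(0−182) = 182 − 16.38 = 165.62 → 166
  B: 93 + 0.09×(0−93) = 93 − 8.37 = 84.63 → 85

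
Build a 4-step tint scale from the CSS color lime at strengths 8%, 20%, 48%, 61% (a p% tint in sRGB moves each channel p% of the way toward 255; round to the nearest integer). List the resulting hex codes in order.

#14ff14, #33ff33, #7aff7a, #9cff9c

CSS lime is rgb(0, 255, 0).
8%: (0 + 20.4 = 20.4→20, 255→255, 0 + 20.4 = 20.4→20) → #14ff14
20%: (0 + 51 = 51→51, 255→255, 0 + 51 = 51→51) → #33ff33
48%: (0 + 122.4 = 122.4→122, 255→255, 0 + 122.4 = 122.4→122) → #7aff7a
61%: (0 + 155.55 = 155.55→156, 255→255, 0 + 155.55 = 155.55→156) → #9cff9c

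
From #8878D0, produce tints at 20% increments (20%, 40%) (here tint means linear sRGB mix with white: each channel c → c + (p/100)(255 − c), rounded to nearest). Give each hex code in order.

#8878D0 is rgb(136, 120, 208).
20%: (136 + 23.8 = 159.8→160, 120 + 27 = 147→147, 208 + 9.4 = 217.4→217) → #A093D9
40%: (136 + 47.6 = 183.6→184, 120 + 54 = 174→174, 208 + 18.8 = 226.8→227) → #B8AEE3

#A093D9, #B8AEE3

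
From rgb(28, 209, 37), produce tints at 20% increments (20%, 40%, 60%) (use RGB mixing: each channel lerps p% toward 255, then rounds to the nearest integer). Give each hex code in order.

#49da51, #77e37c, #a4eda8

20%: (28 + 45.4 = 73.4→73, 209 + 9.2 = 218.2→218, 37 + 43.6 = 80.6→81) → #49da51
40%: (28 + 90.8 = 118.8→119, 209 + 18.4 = 227.4→227, 37 + 87.2 = 124.2→124) → #77e37c
60%: (28 + 136.2 = 164.2→164, 209 + 27.6 = 236.6→237, 37 + 130.8 = 167.8→168) → #a4eda8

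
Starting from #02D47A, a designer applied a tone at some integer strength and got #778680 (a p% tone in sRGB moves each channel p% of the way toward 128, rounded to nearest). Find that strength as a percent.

93%

#02D47A is rgb(2, 212, 122); #778680 is rgb(119, 134, 128).
On the R channel (widest range): 119 ≈ 2 + (p/100)(128 − 2), so p ≈ 100×(119 − 2)/(128 − 2) = 11700/126 = 92.86.
p = 93 reproduces all three channels after rounding.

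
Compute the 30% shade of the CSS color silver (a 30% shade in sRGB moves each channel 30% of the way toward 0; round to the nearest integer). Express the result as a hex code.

#868686

CSS silver is rgb(192, 192, 192).
Per channel, c → c + 0.3(0 − c):
  R: 192 + 0.3×(0−192) = 192 − 57.6 = 134.4 → 134
  G: 192 − 57.6 = 134.4 → 134
  B: 192 + 0.3×(0−192) = 192 − 57.6 = 134.4 → 134
rgb(134, 134, 134) = #868686.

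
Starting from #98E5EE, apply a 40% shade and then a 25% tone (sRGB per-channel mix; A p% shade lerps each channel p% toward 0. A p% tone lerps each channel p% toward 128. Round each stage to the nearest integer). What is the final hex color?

#98E5EE is rgb(152, 229, 238).
Per channel, c → c + 0.4(0 − c):
  R: 152 + 0.4×(0−152) = 152 − 60.8 = 91.2 → 91
  G: 229 + 0.4×(0−229) = 229 − 91.6 = 137.4 → 137
  B: 238 + 0.4×(0−238) = 238 − 95.2 = 142.8 → 143
After the shade: rgb(91, 137, 143) = #5B898F.
Lerp each channel 25% toward 128:
  R: 91 + 0.25×(128−91) = 91 + 9.25 = 100.25 → 100
  G: 137 + 0.25×(128−137) = 137 − 2.25 = 134.75 → 135
  B: 143 − 3.75 = 139.25 → 139
rgb(100, 135, 139) = #64878B.

#64878B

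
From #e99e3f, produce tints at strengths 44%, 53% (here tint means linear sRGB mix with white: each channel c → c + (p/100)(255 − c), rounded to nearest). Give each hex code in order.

#f3c993, #f5d1a5

#e99e3f is rgb(233, 158, 63).
44%: (233 + 9.68 = 242.68→243, 158 + 42.68 = 200.68→201, 63 + 84.48 = 147.48→147) → #f3c993
53%: (233 + 11.66 = 244.66→245, 158 + 51.41 = 209.41→209, 63 + 101.76 = 164.76→165) → #f5d1a5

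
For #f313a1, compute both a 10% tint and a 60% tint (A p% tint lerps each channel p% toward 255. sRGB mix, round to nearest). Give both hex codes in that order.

#f42baa, #faa1d9

#f313a1 is rgb(243, 19, 161).
10% tint:
  R: 243 + 1.2 = 244.2 → 244
  G: 19 + 0.1×(255−19) = 19 + 23.6 = 42.6 → 43
  B: 161 + 0.1×(255−161) = 161 + 9.4 = 170.4 → 170
  → #f42baa
60% tint:
  R: 243 + 0.6×(255−243) = 243 + 7.2 = 250.2 → 250
  G: 19 + 141.6 = 160.6 → 161
  B: 161 + 0.6×(255−161) = 161 + 56.4 = 217.4 → 217
  → #faa1d9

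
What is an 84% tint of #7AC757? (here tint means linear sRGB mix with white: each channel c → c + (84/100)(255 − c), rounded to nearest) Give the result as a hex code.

#7AC757 is rgb(122, 199, 87).
An 84% tint moves each channel 84% toward 255:
  R: 122 + 0.84×(255−122) = 122 + 111.72 = 233.72 → 234
  G: 199 + 0.84×(255−199) = 199 + 47.04 = 246.04 → 246
  B: 87 + 0.84×(255−87) = 87 + 141.12 = 228.12 → 228
rgb(234, 246, 228) = #EAF6E4.

#EAF6E4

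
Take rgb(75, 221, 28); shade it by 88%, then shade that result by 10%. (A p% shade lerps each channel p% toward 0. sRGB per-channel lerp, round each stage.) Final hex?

Lerp each channel 88% toward 0:
  R: 75 + 0.88×(0−75) = 75 − 66 = 9 → 9
  G: 221 − 194.48 = 26.52 → 27
  B: 28 + 0.88×(0−28) = 28 − 24.64 = 3.36 → 3
After the shade: rgb(9, 27, 3) = #091b03.
Per channel, c → c + 0.1(0 − c):
  R: 9 + 0.1×(0−9) = 9 − 0.9 = 8.1 → 8
  G: 27 + 0.1×(0−27) = 27 − 2.7 = 24.3 → 24
  B: 3 + 0.1×(0−3) = 3 − 0.3 = 2.7 → 3
rgb(8, 24, 3) = #081803.

#081803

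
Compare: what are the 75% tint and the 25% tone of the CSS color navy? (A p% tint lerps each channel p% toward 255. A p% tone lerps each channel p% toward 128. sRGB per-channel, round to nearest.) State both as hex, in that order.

CSS navy is rgb(0, 0, 128).
75% tint:
  R: 0 + 0.75×(255−0) = 0 + 191.25 = 191.25 → 191
  G: 0 + 191.25 = 191.25 → 191
  B: 128 + 95.25 = 223.25 → 223
  → #bfbfdf
25% tone:
  R: 0 + 32 = 32 → 32
  G: 0 + 0.25×(128−0) = 0 + 32 = 32 → 32
  B: 128 + 0.25×(128−128) = 128 + 0 = 128 → 128
  → #202080

#bfbfdf, #202080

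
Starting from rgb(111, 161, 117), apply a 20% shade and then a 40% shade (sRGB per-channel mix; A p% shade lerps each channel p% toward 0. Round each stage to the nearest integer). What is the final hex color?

#354D38

A 20% shade moves each channel 20% toward 0:
  R: 111 + 0.2×(0−111) = 111 − 22.2 = 88.8 → 89
  G: 161 + 0.2×(0−161) = 161 − 32.2 = 128.8 → 129
  B: 117 + 0.2×(0−117) = 117 − 23.4 = 93.6 → 94
After the shade: rgb(89, 129, 94) = #59815E.
Lerp each channel 40% toward 0:
  R: 89 − 35.6 = 53.4 → 53
  G: 129 − 51.6 = 77.4 → 77
  B: 94 + 0.4×(0−94) = 94 − 37.6 = 56.4 → 56
rgb(53, 77, 56) = #354D38.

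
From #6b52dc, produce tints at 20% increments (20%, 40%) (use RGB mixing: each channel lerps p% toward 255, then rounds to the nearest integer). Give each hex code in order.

#6b52dc is rgb(107, 82, 220).
20%: (107 + 29.6 = 136.6→137, 82 + 34.6 = 116.6→117, 220 + 7 = 227→227) → #8975e3
40%: (107 + 59.2 = 166.2→166, 82 + 69.2 = 151.2→151, 220 + 14 = 234→234) → #a697ea

#8975e3, #a697ea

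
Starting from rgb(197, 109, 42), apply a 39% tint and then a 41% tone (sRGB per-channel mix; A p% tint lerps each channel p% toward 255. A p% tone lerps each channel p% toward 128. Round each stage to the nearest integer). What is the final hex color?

#B6967E

Lerp each channel 39% toward 255:
  R: 197 + 0.39×(255−197) = 197 + 22.62 = 219.62 → 220
  G: 109 + 56.94 = 165.94 → 166
  B: 42 + 0.39×(255−42) = 42 + 83.07 = 125.07 → 125
After the tint: rgb(220, 166, 125) = #DCA67D.
Per channel, c → c + 0.41(128 − c):
  R: 220 − 37.72 = 182.28 → 182
  G: 166 + 0.41×(128−166) = 166 − 15.58 = 150.42 → 150
  B: 125 + 1.23 = 126.23 → 126
rgb(182, 150, 126) = #B6967E.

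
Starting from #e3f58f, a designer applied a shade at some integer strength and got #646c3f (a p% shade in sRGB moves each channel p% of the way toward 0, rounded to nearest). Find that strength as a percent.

#e3f58f is rgb(227, 245, 143); #646c3f is rgb(100, 108, 63).
On the G channel (widest range): 108 ≈ 245 + (p/100)(0 − 245), so p ≈ 100×(108 − 245)/(0 − 245) = -13700/-245 = 55.92.
p = 56 reproduces all three channels after rounding.

56%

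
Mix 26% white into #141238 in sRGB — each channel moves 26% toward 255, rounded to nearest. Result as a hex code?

#51506c

#141238 is rgb(20, 18, 56).
Per channel, c → c + 0.26(255 − c):
  R: 20 + 0.26×(255−20) = 20 + 61.1 = 81.1 → 81
  G: 18 + 0.26×(255−18) = 18 + 61.62 = 79.62 → 80
  B: 56 + 0.26×(255−56) = 56 + 51.74 = 107.74 → 108
rgb(81, 80, 108) = #51506c.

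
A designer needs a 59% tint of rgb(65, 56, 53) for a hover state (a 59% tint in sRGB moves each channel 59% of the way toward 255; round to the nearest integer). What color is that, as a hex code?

A 59% tint moves each channel 59% toward 255:
  R: 65 + 112.1 = 177.1 → 177
  G: 56 + 0.59×(255−56) = 56 + 117.41 = 173.41 → 173
  B: 53 + 119.18 = 172.18 → 172
rgb(177, 173, 172) = #b1adac.

#b1adac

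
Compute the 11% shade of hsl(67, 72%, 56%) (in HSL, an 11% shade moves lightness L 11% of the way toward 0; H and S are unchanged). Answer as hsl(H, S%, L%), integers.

L moves 11% from 56 toward 0: 56 − 6.16 = 49.84 → 50.
H and S are unchanged.

hsl(67, 72%, 50%)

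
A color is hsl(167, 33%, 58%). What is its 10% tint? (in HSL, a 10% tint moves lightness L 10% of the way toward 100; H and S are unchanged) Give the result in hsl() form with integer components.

hsl(167, 33%, 62%)

L moves 10% from 58 toward 100: 58 + 4.2 = 62.2 → 62.
H and S are unchanged.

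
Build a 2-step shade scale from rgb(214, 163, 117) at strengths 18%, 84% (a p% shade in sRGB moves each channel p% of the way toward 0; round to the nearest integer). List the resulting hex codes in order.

18%: (214 − 38.52 = 175.48→175, 163 − 29.34 = 133.66→134, 117 − 21.06 = 95.94→96) → #af8660
84%: (214 − 179.76 = 34.24→34, 163 − 136.92 = 26.08→26, 117 − 98.28 = 18.72→19) → #221a13

#af8660, #221a13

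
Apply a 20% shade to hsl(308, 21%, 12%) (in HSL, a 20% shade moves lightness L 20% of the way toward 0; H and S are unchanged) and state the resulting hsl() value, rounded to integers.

hsl(308, 21%, 10%)

L moves 20% from 12 toward 0: 12 − 2.4 = 9.6 → 10.
H and S are unchanged.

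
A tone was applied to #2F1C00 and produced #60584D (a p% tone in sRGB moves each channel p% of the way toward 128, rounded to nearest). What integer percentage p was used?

60%

#2F1C00 is rgb(47, 28, 0); #60584D is rgb(96, 88, 77).
On the B channel (widest range): 77 ≈ 0 + (p/100)(128 − 0), so p ≈ 100×(77 − 0)/(128 − 0) = 7700/128 = 60.16.
p = 60 reproduces all three channels after rounding.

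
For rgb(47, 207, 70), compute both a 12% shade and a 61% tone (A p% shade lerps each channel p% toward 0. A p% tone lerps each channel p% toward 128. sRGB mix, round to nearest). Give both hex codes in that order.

12% shade:
  R: 47 + 0.12×(0−47) = 47 − 5.64 = 41.36 → 41
  G: 207 + 0.12×(0−207) = 207 − 24.84 = 182.16 → 182
  B: 70 − 8.4 = 61.6 → 62
  → #29B63E
61% tone:
  R: 47 + 49.41 = 96.41 → 96
  G: 207 + 0.61×(128−207) = 207 − 48.19 = 158.81 → 159
  B: 70 + 0.61×(128−70) = 70 + 35.38 = 105.38 → 105
  → #609F69

#29B63E, #609F69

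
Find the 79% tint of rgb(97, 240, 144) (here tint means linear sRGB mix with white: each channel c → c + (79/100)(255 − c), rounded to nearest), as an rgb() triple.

Lerp each channel 79% toward 255:
  R: 97 + 124.82 = 221.82 → 222
  G: 240 + 11.85 = 251.85 → 252
  B: 144 + 87.69 = 231.69 → 232

rgb(222, 252, 232)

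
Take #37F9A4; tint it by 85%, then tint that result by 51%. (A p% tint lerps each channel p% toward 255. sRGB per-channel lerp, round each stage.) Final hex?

#37F9A4 is rgb(55, 249, 164).
An 85% tint moves each channel 85% toward 255:
  R: 55 + 0.85×(255−55) = 55 + 170 = 225 → 225
  G: 249 + 0.85×(255−249) = 249 + 5.1 = 254.1 → 254
  B: 164 + 77.35 = 241.35 → 241
After the tint: rgb(225, 254, 241) = #E1FEF1.
A 51% tint moves each channel 51% toward 255:
  R: 225 + 0.51×(255−225) = 225 + 15.3 = 240.3 → 240
  G: 254 + 0.51 = 254.51 → 255
  B: 241 + 7.14 = 248.14 → 248
rgb(240, 255, 248) = #F0FFF8.

#F0FFF8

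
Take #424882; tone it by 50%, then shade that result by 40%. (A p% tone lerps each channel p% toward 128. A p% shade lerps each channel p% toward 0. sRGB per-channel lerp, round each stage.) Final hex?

#424882 is rgb(66, 72, 130).
A 50% tone moves each channel 50% toward 128:
  R: 66 + 0.5×(128−66) = 66 + 31 = 97 → 97
  G: 72 + 28 = 100 → 100
  B: 130 + 0.5×(128−130) = 130 − 1 = 129 → 129
After the tone: rgb(97, 100, 129) = #616481.
Per channel, c → c + 0.4(0 − c):
  R: 97 + 0.4×(0−97) = 97 − 38.8 = 58.2 → 58
  G: 100 − 40 = 60 → 60
  B: 129 − 51.6 = 77.4 → 77
rgb(58, 60, 77) = #3A3C4D.

#3A3C4D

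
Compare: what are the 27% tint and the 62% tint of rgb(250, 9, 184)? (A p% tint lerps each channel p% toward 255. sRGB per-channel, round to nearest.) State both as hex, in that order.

#FB4BCB, #FDA2E4

27% tint:
  R: 250 + 1.35 = 251.35 → 251
  G: 9 + 0.27×(255−9) = 9 + 66.42 = 75.42 → 75
  B: 184 + 19.17 = 203.17 → 203
  → #FB4BCB
62% tint:
  R: 250 + 3.1 = 253.1 → 253
  G: 9 + 152.52 = 161.52 → 162
  B: 184 + 44.02 = 228.02 → 228
  → #FDA2E4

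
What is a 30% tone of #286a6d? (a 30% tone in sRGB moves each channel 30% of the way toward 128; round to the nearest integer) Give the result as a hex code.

#427173

#286a6d is rgb(40, 106, 109).
Lerp each channel 30% toward 128:
  R: 40 + 0.3×(128−40) = 40 + 26.4 = 66.4 → 66
  G: 106 + 0.3×(128−106) = 106 + 6.6 = 112.6 → 113
  B: 109 + 5.7 = 114.7 → 115
rgb(66, 113, 115) = #427173.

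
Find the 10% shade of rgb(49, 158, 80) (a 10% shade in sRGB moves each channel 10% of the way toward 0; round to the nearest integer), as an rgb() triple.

rgb(44, 142, 72)

Per channel, c → c + 0.1(0 − c):
  R: 49 − 4.9 = 44.1 → 44
  G: 158 + 0.1×(0−158) = 158 − 15.8 = 142.2 → 142
  B: 80 − 8 = 72 → 72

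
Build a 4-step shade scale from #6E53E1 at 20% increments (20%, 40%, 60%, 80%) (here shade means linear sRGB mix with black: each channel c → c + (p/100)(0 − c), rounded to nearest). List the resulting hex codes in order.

#5842B4, #423287, #2C215A, #16112D

#6E53E1 is rgb(110, 83, 225).
20%: (110 − 22 = 88→88, 83 − 16.6 = 66.4→66, 225 − 45 = 180→180) → #5842B4
40%: (110 − 44 = 66→66, 83 − 33.2 = 49.8→50, 225 − 90 = 135→135) → #423287
60%: (110 − 66 = 44→44, 83 − 49.8 = 33.2→33, 225 − 135 = 90→90) → #2C215A
80%: (110 − 88 = 22→22, 83 − 66.4 = 16.6→17, 225 − 180 = 45→45) → #16112D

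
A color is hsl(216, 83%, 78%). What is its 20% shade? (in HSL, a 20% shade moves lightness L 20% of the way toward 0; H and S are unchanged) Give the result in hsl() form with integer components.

hsl(216, 83%, 62%)

L moves 20% from 78 toward 0: 78 − 15.6 = 62.4 → 62.
H and S are unchanged.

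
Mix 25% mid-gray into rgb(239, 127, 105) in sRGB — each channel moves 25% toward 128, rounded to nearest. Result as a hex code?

Per channel, c → c + 0.25(128 − c):
  R: 239 + 0.25×(128−239) = 239 − 27.75 = 211.25 → 211
  G: 127 + 0.25×(128−127) = 127 + 0.25 = 127.25 → 127
  B: 105 + 0.25×(128−105) = 105 + 5.75 = 110.75 → 111
rgb(211, 127, 111) = #D37F6F.

#D37F6F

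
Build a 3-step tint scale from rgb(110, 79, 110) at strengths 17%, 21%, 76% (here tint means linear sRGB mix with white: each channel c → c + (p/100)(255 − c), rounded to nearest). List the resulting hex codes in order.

17%: (110 + 24.65 = 134.65→135, 79 + 29.92 = 108.92→109, 110 + 24.65 = 134.65→135) → #876D87
21%: (110 + 30.45 = 140.45→140, 79 + 36.96 = 115.96→116, 110 + 30.45 = 140.45→140) → #8C748C
76%: (110 + 110.2 = 220.2→220, 79 + 133.76 = 212.76→213, 110 + 110.2 = 220.2→220) → #DCD5DC

#876D87, #8C748C, #DCD5DC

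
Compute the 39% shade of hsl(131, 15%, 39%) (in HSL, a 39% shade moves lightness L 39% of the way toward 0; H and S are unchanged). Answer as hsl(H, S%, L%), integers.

L moves 39% from 39 toward 0: 39 − 15.21 = 23.79 → 24.
H and S are unchanged.

hsl(131, 15%, 24%)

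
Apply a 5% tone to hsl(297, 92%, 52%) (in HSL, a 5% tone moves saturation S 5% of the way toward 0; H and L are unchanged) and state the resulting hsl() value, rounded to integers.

hsl(297, 87%, 52%)

S moves 5% from 92 toward 0: 92 − 4.6 = 87.4 → 87.
H and L are unchanged.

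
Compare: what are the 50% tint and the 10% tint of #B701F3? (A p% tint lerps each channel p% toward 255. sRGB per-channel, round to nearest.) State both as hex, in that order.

#B701F3 is rgb(183, 1, 243).
50% tint:
  R: 183 + 0.5×(255−183) = 183 + 36 = 219 → 219
  G: 1 + 0.5×(255−1) = 1 + 127 = 128 → 128
  B: 243 + 0.5×(255−243) = 243 + 6 = 249 → 249
  → #DB80F9
10% tint:
  R: 183 + 7.2 = 190.2 → 190
  G: 1 + 25.4 = 26.4 → 26
  B: 243 + 1.2 = 244.2 → 244
  → #BE1AF4

#DB80F9, #BE1AF4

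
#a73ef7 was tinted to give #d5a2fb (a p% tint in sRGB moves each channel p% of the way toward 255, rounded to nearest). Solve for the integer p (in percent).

#a73ef7 is rgb(167, 62, 247); #d5a2fb is rgb(213, 162, 251).
On the G channel (widest range): 162 ≈ 62 + (p/100)(255 − 62), so p ≈ 100×(162 − 62)/(255 − 62) = 10000/193 = 51.81.
p = 52 reproduces all three channels after rounding.

52%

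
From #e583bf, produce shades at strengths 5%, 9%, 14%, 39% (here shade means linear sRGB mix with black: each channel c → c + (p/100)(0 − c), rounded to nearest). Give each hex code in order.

#da7cb5, #d077ae, #c571a4, #8c5075

#e583bf is rgb(229, 131, 191).
5%: (229 − 11.45 = 217.55→218, 131 − 6.55 = 124.45→124, 191 − 9.55 = 181.45→181) → #da7cb5
9%: (229 − 20.61 = 208.39→208, 131 − 11.79 = 119.21→119, 191 − 17.19 = 173.81→174) → #d077ae
14%: (229 − 32.06 = 196.94→197, 131 − 18.34 = 112.66→113, 191 − 26.74 = 164.26→164) → #c571a4
39%: (229 − 89.31 = 139.69→140, 131 − 51.09 = 79.91→80, 191 − 74.49 = 116.51→117) → #8c5075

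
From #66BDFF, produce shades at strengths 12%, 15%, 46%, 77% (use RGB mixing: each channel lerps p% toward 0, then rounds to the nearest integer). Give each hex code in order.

#5AA6E0, #57A1D9, #37668A, #172B3B

#66BDFF is rgb(102, 189, 255).
12%: (102 − 12.24 = 89.76→90, 189 − 22.68 = 166.32→166, 255 − 30.6 = 224.4→224) → #5AA6E0
15%: (102 − 15.3 = 86.7→87, 189 − 28.35 = 160.65→161, 255 − 38.25 = 216.75→217) → #57A1D9
46%: (102 − 46.92 = 55.08→55, 189 − 86.94 = 102.06→102, 255 − 117.3 = 137.7→138) → #37668A
77%: (102 − 78.54 = 23.46→23, 189 − 145.53 = 43.47→43, 255 − 196.35 = 58.65→59) → #172B3B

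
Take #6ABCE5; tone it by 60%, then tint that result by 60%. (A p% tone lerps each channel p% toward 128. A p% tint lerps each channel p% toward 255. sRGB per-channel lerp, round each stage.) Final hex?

#6ABCE5 is rgb(106, 188, 229).
Per channel, c → c + 0.6(128 − c):
  R: 106 + 13.2 = 119.2 → 119
  G: 188 + 0.6×(128−188) = 188 − 36 = 152 → 152
  B: 229 + 0.6×(128−229) = 229 − 60.6 = 168.4 → 168
After the tone: rgb(119, 152, 168) = #7798A8.
Per channel, c → c + 0.6(255 − c):
  R: 119 + 0.6×(255−119) = 119 + 81.6 = 200.6 → 201
  G: 152 + 61.8 = 213.8 → 214
  B: 168 + 0.6×(255−168) = 168 + 52.2 = 220.2 → 220
rgb(201, 214, 220) = #C9D6DC.

#C9D6DC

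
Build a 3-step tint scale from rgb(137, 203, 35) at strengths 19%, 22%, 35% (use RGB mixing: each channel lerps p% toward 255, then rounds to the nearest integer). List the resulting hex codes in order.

19%: (137 + 22.42 = 159.42→159, 203 + 9.88 = 212.88→213, 35 + 41.8 = 76.8→77) → #9FD54D
22%: (137 + 25.96 = 162.96→163, 203 + 11.44 = 214.44→214, 35 + 48.4 = 83.4→83) → #A3D653
35%: (137 + 41.3 = 178.3→178, 203 + 18.2 = 221.2→221, 35 + 77 = 112→112) → #B2DD70

#9FD54D, #A3D653, #B2DD70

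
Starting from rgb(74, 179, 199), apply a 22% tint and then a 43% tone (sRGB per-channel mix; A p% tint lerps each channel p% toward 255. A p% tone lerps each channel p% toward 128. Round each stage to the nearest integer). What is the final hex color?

#78A7AF

Per channel, c → c + 0.22(255 − c):
  R: 74 + 39.82 = 113.82 → 114
  G: 179 + 0.22×(255−179) = 179 + 16.72 = 195.72 → 196
  B: 199 + 12.32 = 211.32 → 211
After the tint: rgb(114, 196, 211) = #72C4D3.
Per channel, c → c + 0.43(128 − c):
  R: 114 + 0.43×(128−114) = 114 + 6.02 = 120.02 → 120
  G: 196 − 29.24 = 166.76 → 167
  B: 211 + 0.43×(128−211) = 211 − 35.69 = 175.31 → 175
rgb(120, 167, 175) = #78A7AF.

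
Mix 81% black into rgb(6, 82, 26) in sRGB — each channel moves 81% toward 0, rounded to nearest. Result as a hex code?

Per channel, c → c + 0.81(0 − c):
  R: 6 + 0.81×(0−6) = 6 − 4.86 = 1.14 → 1
  G: 82 − 66.42 = 15.58 → 16
  B: 26 − 21.06 = 4.94 → 5
rgb(1, 16, 5) = #011005.

#011005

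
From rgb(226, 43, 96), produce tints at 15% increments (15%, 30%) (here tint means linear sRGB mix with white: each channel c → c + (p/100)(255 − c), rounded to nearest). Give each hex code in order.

#E64B78, #EB6B90

15%: (226 + 4.35 = 230.35→230, 43 + 31.8 = 74.8→75, 96 + 23.85 = 119.85→120) → #E64B78
30%: (226 + 8.7 = 234.7→235, 43 + 63.6 = 106.6→107, 96 + 47.7 = 143.7→144) → #EB6B90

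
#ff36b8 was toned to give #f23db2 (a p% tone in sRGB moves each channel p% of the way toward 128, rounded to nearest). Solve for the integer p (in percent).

#ff36b8 is rgb(255, 54, 184); #f23db2 is rgb(242, 61, 178).
On the R channel (widest range): 242 ≈ 255 + (p/100)(128 − 255), so p ≈ 100×(242 − 255)/(128 − 255) = -1300/-127 = 10.24.
p = 10 reproduces all three channels after rounding.

10%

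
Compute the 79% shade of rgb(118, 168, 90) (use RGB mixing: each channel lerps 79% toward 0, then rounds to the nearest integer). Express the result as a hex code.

#192313

A 79% shade moves each channel 79% toward 0:
  R: 118 + 0.79×(0−118) = 118 − 93.22 = 24.78 → 25
  G: 168 − 132.72 = 35.28 → 35
  B: 90 + 0.79×(0−90) = 90 − 71.1 = 18.9 → 19
rgb(25, 35, 19) = #192313.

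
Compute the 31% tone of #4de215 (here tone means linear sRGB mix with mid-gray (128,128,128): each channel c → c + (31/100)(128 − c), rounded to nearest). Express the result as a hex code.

#4de215 is rgb(77, 226, 21).
Lerp each channel 31% toward 128:
  R: 77 + 0.31×(128−77) = 77 + 15.81 = 92.81 → 93
  G: 226 + 0.31×(128−226) = 226 − 30.38 = 195.62 → 196
  B: 21 + 0.31×(128−21) = 21 + 33.17 = 54.17 → 54
rgb(93, 196, 54) = #5dc436.

#5dc436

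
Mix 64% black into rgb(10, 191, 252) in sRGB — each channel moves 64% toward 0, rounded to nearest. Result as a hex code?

Lerp each channel 64% toward 0:
  R: 10 − 6.4 = 3.6 → 4
  G: 191 − 122.24 = 68.76 → 69
  B: 252 − 161.28 = 90.72 → 91
rgb(4, 69, 91) = #04455b.

#04455b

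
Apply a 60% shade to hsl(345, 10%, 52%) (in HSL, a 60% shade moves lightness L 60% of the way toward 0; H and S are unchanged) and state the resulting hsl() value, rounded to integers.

hsl(345, 10%, 21%)

L moves 60% from 52 toward 0: 52 − 31.2 = 20.8 → 21.
H and S are unchanged.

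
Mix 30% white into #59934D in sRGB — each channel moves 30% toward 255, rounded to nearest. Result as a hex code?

#8BB382

#59934D is rgb(89, 147, 77).
A 30% tint moves each channel 30% toward 255:
  R: 89 + 49.8 = 138.8 → 139
  G: 147 + 32.4 = 179.4 → 179
  B: 77 + 53.4 = 130.4 → 130
rgb(139, 179, 130) = #8BB382.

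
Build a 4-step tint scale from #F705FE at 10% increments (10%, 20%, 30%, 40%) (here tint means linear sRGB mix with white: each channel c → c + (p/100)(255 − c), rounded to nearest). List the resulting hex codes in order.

#F705FE is rgb(247, 5, 254).
10%: (247 + 0.8 = 247.8→248, 5 + 25 = 30→30, 254→254) → #F81EFE
20%: (247 + 1.6 = 248.6→249, 5 + 50 = 55→55, 254→254) → #F937FE
30%: (247 + 2.4 = 249.4→249, 5 + 75 = 80→80, 254→254) → #F950FE
40%: (247 + 3.2 = 250.2→250, 5 + 100 = 105→105, 254→254) → #FA69FE

#F81EFE, #F937FE, #F950FE, #FA69FE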